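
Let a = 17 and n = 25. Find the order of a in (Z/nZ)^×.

20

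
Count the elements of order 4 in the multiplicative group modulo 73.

2

φ(73) = 73 − 1 = 72 = 2^3 · 3^2.
(Z/73Z)^× is cyclic (|G| = 72); a cyclic group of order m has exactly φ(d) elements of each order d | m, and none otherwise.
4 = 2^2 divides 72, and φ(4) = 2.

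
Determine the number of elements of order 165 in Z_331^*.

φ(331) = 331 − 1 = 330 = 2 · 3 · 5 · 11.
(Z/331Z)^× is cyclic (|G| = 330); a cyclic group of order m has exactly φ(d) elements of each order d | m, and none otherwise.
165 = 3 · 5 · 11 divides 330, and φ(165) = 80.

80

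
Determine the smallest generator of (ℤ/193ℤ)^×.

φ(193) = 193 − 1 = 192 = 2^6 · 3.
g is a primitive root iff g^(192/q) ≢ 1 (mod 193) for each prime q ∈ {2, 3}.
g = 2: 2^96 ≡ 1 — hits 1, so not a primitive root.
g = 3: 3^96 ≡ 1 — hits 1, so not a primitive root.
g = 4: 4^96 ≡ 1 — hits 1, so not a primitive root.
g = 5: 5^96 ≡ 192; 5^64 ≡ 84 — none is 1, so 5 is a primitive root.
So 5 is the smallest generator of (Z/193Z)^×.

5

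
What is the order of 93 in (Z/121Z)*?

55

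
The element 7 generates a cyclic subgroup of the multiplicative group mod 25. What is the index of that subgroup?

5

The order of 7 must divide φ(25) = φ(5^2) = 5·(5−1) = 20 = 2^2 · 5.
Divisors of 20: 1, 2, 4, 5, 10, 20.
Test each divisor d:
7^1 ≡ 7
7^2 ≡ 24
7^4 ≡ 1
The order of 7 is 4, so the subgroup it generates has 4 elements.
[(Z/25Z)^× : ⟨7⟩] = 20/4 = 5.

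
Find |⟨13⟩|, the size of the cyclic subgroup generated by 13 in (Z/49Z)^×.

By Lagrange's theorem, ord_49(13) divides φ(49) = φ(7^2) = 7·(7−1) = 42 = 2 · 3 · 7.
Divisors of 42: 1, 2, 3, 6, 7, 14, 21, 42.
Test each divisor d:
13^1 ≡ 13
13^2 ≡ 22
13^3 ≡ 41
13^6 ≡ 15
13^7 ≡ 48
13^14 ≡ 1
Hence ord(13) = 14.

14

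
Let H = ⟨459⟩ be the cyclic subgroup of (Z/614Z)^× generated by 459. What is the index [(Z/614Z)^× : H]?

3

By Lagrange's theorem, ord_614(459) divides φ(614) = φ(2)·φ(307) = 1·306 = 306 = 2 · 3^2 · 17.
Divisors of 306: 1, 2, 3, 6, 9, 17, 18, 34, 51, 102, 153, 306.
Check 459^d mod 614 for each divisor in increasing order:
459^1 ≡ 459 (mod 614)
459^2 ≡ 79 (mod 614)
459^3 ≡ 35 (mod 614)
459^6 ≡ 611 (mod 614)
459^9 ≡ 509 (mod 614)
459^17 ≡ 325 (mod 614)
459^18 ≡ 587 (mod 614)
459^34 ≡ 17 (mod 614)
459^51 ≡ 613 (mod 614)
459^102 ≡ 1 (mod 614) ✓
The order of 459 is 102, so the subgroup it generates has 102 elements.
[(Z/614Z)^× : ⟨459⟩] = 306/102 = 3.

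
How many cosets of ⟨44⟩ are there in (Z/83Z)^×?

2

By Lagrange's theorem, ord_83(44) divides φ(83) = 83 − 1 = 82 = 2 · 41.
Divisors of 82: 1, 2, 41, 82.
Check 44^d mod 83 for each divisor in increasing order:
44^1 ≡ 44 (mod 83)
44^2 ≡ 27 (mod 83)
44^41 ≡ 1 (mod 83) ✓
So ord_83(44) = 41, hence |⟨44⟩| = 41.
The index is φ(83) / ord(44) = 82 / 41 = 2.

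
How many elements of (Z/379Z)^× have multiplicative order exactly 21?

12

φ(379) = 379 − 1 = 378 = 2 · 3^3 · 7.
Since (Z/379Z)^× is cyclic of order 378, the number of elements of order d is φ(d) when d | 378 and 0 otherwise.
21 = 3 · 7 divides 378, and φ(21) = 12.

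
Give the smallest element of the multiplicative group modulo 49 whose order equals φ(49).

3

φ(49) = φ(7^2) = 7·(7−1) = 42 = 2 · 3 · 7.
g is a primitive root iff g^(42/q) ≢ 1 (mod 49) for each prime q ∈ {2, 3, 7}.
g = 2: 2^21 ≡ 1 — hits 1, so not a primitive root.
g = 3: 3^21 ≡ 48; 3^14 ≡ 30; 3^6 ≡ 43 — none is 1, so 3 is a primitive root.
The smallest primitive root modulo 49 is 3.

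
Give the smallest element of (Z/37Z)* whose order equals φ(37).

2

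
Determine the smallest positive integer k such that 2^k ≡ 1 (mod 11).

10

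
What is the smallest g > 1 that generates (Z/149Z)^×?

2

φ(149) = 149 − 1 = 148 = 2^2 · 37.
g is a primitive root iff g^(148/q) ≢ 1 (mod 149) for each prime q ∈ {2, 37}.
g = 2: 2^74 ≡ 148; 2^4 ≡ 16 — none is 1, so 2 is a primitive root.
So 2 is the smallest generator of (Z/149Z)^×.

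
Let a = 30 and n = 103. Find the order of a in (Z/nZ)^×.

17

By Lagrange's theorem, ord_103(30) divides φ(103) = 103 − 1 = 102 = 2 · 3 · 17.
Divisors of 102: 1, 2, 3, 6, 17, 34, 51, 102.
Test each divisor d:
30^1 ≡ 30 (mod 103)
30^2 ≡ 76 (mod 103)
30^3 ≡ 14 (mod 103)
30^6 ≡ 93 (mod 103)
30^17 ≡ 1 (mod 103) ✓
The smallest such exponent is 17, so the order of 30 is 17.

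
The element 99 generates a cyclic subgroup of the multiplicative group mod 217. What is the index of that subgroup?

Since 99 ∈ (Z/217Z)^×, its order divides φ(217) = φ(7·31) = (7−1)·(31−1) = 6·30 = 180 = 2^2 · 3^2 · 5.
Divisors of 180: 1, 2, 3, 4, 5, 6, 9, 10, 12, 15, 18, 20, 30, 36, 45, 60, 90, 180.
Compute 99^d (mod 217) for the divisors d until we hit 1:
99^1 ≡ 99 (mod 217)
99^2 ≡ 36 (mod 217)
99^3 ≡ 92 (mod 217)
99^4 ≡ 211 (mod 217)
99^5 ≡ 57 (mod 217)
99^6 ≡ 1 (mod 217) ✓
Thus |⟨99⟩| = ord(99) = 6.
Index = |(Z/217Z)^×| / |⟨99⟩| = 180 / 6 = 30.

30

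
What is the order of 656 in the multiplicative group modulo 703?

ord(656) | φ(703) = φ(19·37) = (19−1)·(37−1) = 18·36 = 648 = 2^3 · 3^4.
Divisors of 648: 1, 2, 3, 4, 6, 8, 9, 12, 18, 24, 27, 36, 54, 72, 81, 108, 162, 216, 324, 648.
Evaluate successive powers at the divisors of 648:
656^1 ≡ 656
656^2 ≡ 100
656^3 ≡ 221
656^4 ≡ 158
656^6 ≡ 334
656^8 ≡ 359
656^9 ≡ 702
656^12 ≡ 482
656^18 ≡ 1
The smallest such exponent is 18, so the order of 656 is 18.

18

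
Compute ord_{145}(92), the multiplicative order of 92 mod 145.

ord(92) | φ(145) = φ(5·29) = (5−1)·(29−1) = 4·28 = 112 = 2^4 · 7.
Divisors of 112: 1, 2, 4, 7, 8, 14, 16, 28, 56, 112.
Check 92^d mod 145 for each divisor in increasing order:
92^1 ≡ 92
92^2 ≡ 54
92^4 ≡ 16
92^7 ≡ 28
92^8 ≡ 111
92^14 ≡ 59
92^16 ≡ 141
92^28 ≡ 1
Therefore the multiplicative order of 92 modulo 145 is 28.

28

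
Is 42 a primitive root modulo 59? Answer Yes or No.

φ(59) = 59 − 1 = 58 = 2 · 29.
An element g generates (Z/59Z)^× iff g^(58/q) ≢ 1 (mod 59) for each prime q ∈ {2, 29}.
42^29 ≡ 58 (mod 59)  [q = 2: ≢ 1 ✓]
42^2 ≡ 53 (mod 59)  [q = 29: ≢ 1 ✓]
All checks pass, so 42 has order 58 and is a primitive root modulo 59.

Yes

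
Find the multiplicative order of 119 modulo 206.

The order of 119 must divide φ(206) = φ(2)·φ(103) = 1·102 = 102 = 2 · 3 · 17.
Divisors of 102: 1, 2, 3, 6, 17, 34, 51, 102.
Check 119^d mod 206 for each divisor in increasing order:
119^1 ≡ 119
119^2 ≡ 153
119^3 ≡ 79
119^6 ≡ 61
119^17 ≡ 159
119^34 ≡ 149
119^51 ≡ 1
Hence ord(119) = 51.

51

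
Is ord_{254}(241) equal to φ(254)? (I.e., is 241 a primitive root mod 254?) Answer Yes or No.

φ(254) = φ(2)·φ(127) = 1·126 = 126 = 2 · 3^2 · 7.
Test 241^(126/q) mod 254 for each prime factor q of 126:
241^63 ≡ 253 (mod 254)  [q = 2: ≢ 1 ✓]
241^42 ≡ 107 (mod 254)  [q = 3: ≢ 1 ✓]
241^18 ≡ 191 (mod 254)  [q = 7: ≢ 1 ✓]
None equal 1, so ord_254(241) = 126: 241 is a primitive root.

Yes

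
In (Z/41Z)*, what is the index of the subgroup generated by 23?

ord(23) | φ(41) = 41 − 1 = 40 = 2^3 · 5.
Divisors of 40: 1, 2, 4, 5, 8, 10, 20, 40.
Check 23^d mod 41 for each divisor in increasing order:
23^1 ≡ 23 (mod 41)
23^2 ≡ 37 (mod 41)
23^4 ≡ 16 (mod 41)
23^5 ≡ 40 (mod 41)
23^8 ≡ 10 (mod 41)
23^10 ≡ 1 (mod 41) ✓
Thus |⟨23⟩| = ord(23) = 10.
[(Z/41Z)^× : ⟨23⟩] = 40/10 = 4.

4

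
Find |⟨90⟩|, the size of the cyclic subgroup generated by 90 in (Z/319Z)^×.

140

Since 90 ∈ (Z/319Z)^×, its order divides φ(319) = φ(11·29) = (11−1)·(29−1) = 10·28 = 280 = 2^3 · 5 · 7.
Divisors of 280: 1, 2, 4, 5, 7, 8, 10, 14, 20, 28, 35, 40, 56, 70, 140, 280.
Compute 90^d (mod 319) for the divisors d until we hit 1:
90^1 ≡ 90 (mod 319)
90^2 ≡ 125 (mod 319)
90^4 ≡ 313 (mod 319)
90^5 ≡ 98 (mod 319)
90^7 ≡ 128 (mod 319)
90^8 ≡ 36 (mod 319)
90^10 ≡ 34 (mod 319)
90^14 ≡ 115 (mod 319)
90^20 ≡ 199 (mod 319)
90^28 ≡ 146 (mod 319)
90^35 ≡ 186 (mod 319)
90^40 ≡ 45 (mod 319)
90^56 ≡ 262 (mod 319)
90^70 ≡ 144 (mod 319)
90^140 ≡ 1 (mod 319) ✓
So ord_319(90) = 140.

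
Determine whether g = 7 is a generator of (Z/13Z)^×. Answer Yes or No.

Yes

φ(13) = 13 − 1 = 12 = 2^2 · 3.
An element g generates (Z/13Z)^× iff g^(12/q) ≢ 1 (mod 13) for each prime q ∈ {2, 3}.
7^6 ≡ 12 (mod 13)  [q = 2: ≢ 1 ✓]
7^4 ≡ 9 (mod 13)  [q = 3: ≢ 1 ✓]
Every test exponent gives a nontrivial residue, hence 7 generates the full group.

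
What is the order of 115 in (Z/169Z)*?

The order of 115 must divide φ(169) = φ(13^2) = 13·(13−1) = 156 = 2^2 · 3 · 13.
Divisors of 156: 1, 2, 3, 4, 6, 12, 13, 26, 39, 52, 78, 156.
Check 115^d mod 169 for each divisor in increasing order:
115^1 ≡ 115 (mod 169)
115^2 ≡ 43 (mod 169)
115^3 ≡ 44 (mod 169)
115^4 ≡ 159 (mod 169)
115^6 ≡ 77 (mod 169)
115^12 ≡ 14 (mod 169)
115^13 ≡ 89 (mod 169)
115^26 ≡ 147 (mod 169)
115^39 ≡ 70 (mod 169)
115^52 ≡ 146 (mod 169)
115^78 ≡ 168 (mod 169)
115^156 ≡ 1 (mod 169) ✓
Therefore the multiplicative order of 115 modulo 169 is 156.

156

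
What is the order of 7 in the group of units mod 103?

ord(7) | φ(103) = 103 − 1 = 102 = 2 · 3 · 17.
Divisors of 102: 1, 2, 3, 6, 17, 34, 51, 102.
Evaluate successive powers at the divisors of 102:
7^1 ≡ 7 (mod 103)
7^2 ≡ 49 (mod 103)
7^3 ≡ 34 (mod 103)
7^6 ≡ 23 (mod 103)
7^17 ≡ 46 (mod 103)
7^34 ≡ 56 (mod 103)
7^51 ≡ 1 (mod 103) ✓
So ord_103(7) = 51.

51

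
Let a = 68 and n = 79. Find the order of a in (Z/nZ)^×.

By Lagrange's theorem, ord_79(68) divides φ(79) = 79 − 1 = 78 = 2 · 3 · 13.
Divisors of 78: 1, 2, 3, 6, 13, 26, 39, 78.
Evaluate successive powers at the divisors of 78:
68^1 ≡ 68 (mod 79)
68^2 ≡ 42 (mod 79)
68^3 ≡ 12 (mod 79)
68^6 ≡ 65 (mod 79)
68^13 ≡ 56 (mod 79)
68^26 ≡ 55 (mod 79)
68^39 ≡ 78 (mod 79)
68^78 ≡ 1 (mod 79) ✓
Therefore the multiplicative order of 68 modulo 79 is 78.

78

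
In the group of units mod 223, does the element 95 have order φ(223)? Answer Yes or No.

No

φ(223) = 223 − 1 = 222 = 2 · 3 · 37.
An element g generates (Z/223Z)^× iff g^(222/q) ≢ 1 (mod 223) for each prime q ∈ {2, 3, 37}.
95^111 ≡ 222 (mod 223)  [q = 2: ≢ 1 ✓]
95^74 ≡ 1 (mod 223)  [q = 3: ≡ 1 ✗]
95^6 ≡ 32 (mod 223)  [q = 37: ≢ 1 ✓]
Since 95^74 ≡ 1, the order of 95 divides 74 < 222, so 95 is not a primitive root.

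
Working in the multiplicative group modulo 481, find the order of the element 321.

The order of 321 must divide φ(481) = φ(13·37) = (13−1)·(37−1) = 12·36 = 432 = 2^4 · 3^3.
Divisors of 432: 1, 2, 3, 4, 6, 8, 9, 12, 16, 18, 24, 27, 36, 48, 54, 72, 108, 144, 216, 432.
Compute 321^d (mod 481) for the divisors d until we hit 1:
321^1 ≡ 321 (mod 481)
321^2 ≡ 107 (mod 481)
321^3 ≡ 196 (mod 481)
321^4 ≡ 386 (mod 481)
321^6 ≡ 417 (mod 481)
321^8 ≡ 367 (mod 481)
321^9 ≡ 443 (mod 481)
321^12 ≡ 248 (mod 481)
321^16 ≡ 9 (mod 481)
321^18 ≡ 1 (mod 481) ✓
Therefore the multiplicative order of 321 modulo 481 is 18.

18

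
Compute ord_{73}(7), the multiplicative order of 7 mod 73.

Since 7 ∈ (Z/73Z)^×, its order divides φ(73) = 73 − 1 = 72 = 2^3 · 3^2.
Divisors of 72: 1, 2, 3, 4, 6, 8, 9, 12, 18, 24, 36, 72.
Check 7^d mod 73 for each divisor in increasing order:
7^1 ≡ 7 (mod 73)
7^2 ≡ 49 (mod 73)
7^3 ≡ 51 (mod 73)
7^4 ≡ 65 (mod 73)
7^6 ≡ 46 (mod 73)
7^8 ≡ 64 (mod 73)
7^9 ≡ 10 (mod 73)
7^12 ≡ 72 (mod 73)
7^18 ≡ 27 (mod 73)
7^24 ≡ 1 (mod 73) ✓
The smallest such exponent is 24, so the order of 7 is 24.

24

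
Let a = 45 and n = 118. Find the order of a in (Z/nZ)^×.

By Lagrange's theorem, ord_118(45) divides φ(118) = φ(2)·φ(59) = 1·58 = 58 = 2 · 29.
Divisors of 58: 1, 2, 29, 58.
Check 45^d mod 118 for each divisor in increasing order:
45^1 ≡ 45
45^2 ≡ 19
45^29 ≡ 1
Therefore the multiplicative order of 45 modulo 118 is 29.

29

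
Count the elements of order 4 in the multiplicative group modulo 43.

0

φ(43) = 43 − 1 = 42 = 2 · 3 · 7.
Since (Z/43Z)^× is cyclic of order 42, the number of elements of order d is φ(d) when d | 42 and 0 otherwise.
Since 4 ∤ 42, the count is 0.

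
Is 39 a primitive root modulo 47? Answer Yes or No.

Yes

φ(47) = 47 − 1 = 46 = 2 · 23.
An element g generates (Z/47Z)^× iff g^(46/q) ≢ 1 (mod 47) for each prime q ∈ {2, 23}.
39^23 ≡ 46 (mod 47)  [q = 2: ≢ 1 ✓]
39^2 ≡ 17 (mod 47)  [q = 23: ≢ 1 ✓]
All checks pass, so 39 has order 46 and is a primitive root modulo 47.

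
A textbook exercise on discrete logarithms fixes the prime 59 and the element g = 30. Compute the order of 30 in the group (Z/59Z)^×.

58

ord(30) | φ(59) = 59 − 1 = 58 = 2 · 29.
Divisors of 58: 1, 2, 29, 58.
Evaluate successive powers at the divisors of 58:
30^1 ≡ 30 (mod 59)
30^2 ≡ 15 (mod 59)
30^29 ≡ 58 (mod 59)
30^58 ≡ 1 (mod 59) ✓
The smallest such exponent is 58, so the order of 30 is 58.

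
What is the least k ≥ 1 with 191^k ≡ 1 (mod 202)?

100

The order of 191 must divide φ(202) = φ(2)·φ(101) = 1·100 = 100 = 2^2 · 5^2.
Divisors of 100: 1, 2, 4, 5, 10, 20, 25, 50, 100.
Evaluate successive powers at the divisors of 100:
191^1 ≡ 191 (mod 202)
191^2 ≡ 121 (mod 202)
191^4 ≡ 97 (mod 202)
191^5 ≡ 145 (mod 202)
191^10 ≡ 17 (mod 202)
191^20 ≡ 87 (mod 202)
191^25 ≡ 91 (mod 202)
191^50 ≡ 201 (mod 202)
191^100 ≡ 1 (mod 202) ✓
The smallest such exponent is 100, so the order of 191 is 100.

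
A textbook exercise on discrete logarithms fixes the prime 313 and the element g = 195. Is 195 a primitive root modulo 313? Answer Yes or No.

φ(313) = 313 − 1 = 312 = 2^3 · 3 · 13.
Test 195^(312/q) mod 313 for each prime factor q of 312:
195^156 ≡ 312 (mod 313)  [q = 2: ≢ 1 ✓]
195^104 ≡ 1 (mod 313)  [q = 3: ≡ 1 ✗]
195^24 ≡ 249 (mod 313)  [q = 13: ≢ 1 ✓]
The check at q = 3 fails, so 195 generates a proper subgroup.

No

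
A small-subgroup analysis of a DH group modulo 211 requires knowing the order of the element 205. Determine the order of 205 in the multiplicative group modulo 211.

210

By Lagrange's theorem, ord_211(205) divides φ(211) = 211 − 1 = 210 = 2 · 3 · 5 · 7.
Divisors of 210: 1, 2, 3, 5, 6, 7, 10, 14, 15, 21, 30, 35, 42, 70, 105, 210.
Evaluate successive powers at the divisors of 210:
205^1 ≡ 205
205^2 ≡ 36
205^3 ≡ 206
205^5 ≡ 31
205^6 ≡ 25
205^7 ≡ 61
205^10 ≡ 117
205^14 ≡ 134
205^15 ≡ 40
205^21 ≡ 156
205^30 ≡ 123
205^35 ≡ 15
205^42 ≡ 71
205^70 ≡ 14
205^105 ≡ 210
205^210 ≡ 1
The smallest such exponent is 210, so the order of 205 is 210.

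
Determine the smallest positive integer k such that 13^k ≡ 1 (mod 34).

Since 13 ∈ (Z/34Z)^×, its order divides φ(34) = φ(2)·φ(17) = 1·16 = 16 = 2^4.
Divisors of 16: 1, 2, 4, 8, 16.
Compute 13^d (mod 34) for the divisors d until we hit 1:
13^1 ≡ 13
13^2 ≡ 33
13^4 ≡ 1
Hence ord(13) = 4.

4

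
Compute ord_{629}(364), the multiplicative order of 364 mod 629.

16

The order of 364 must divide φ(629) = φ(17·37) = (17−1)·(37−1) = 16·36 = 576 = 2^6 · 3^2.
Divisors of 576: 1, 2, 3, 4, 6, 8, 9, 12, 16, 18, 24, 32, 36, 48, 64, 72, 96, 144, 192, 288, 576.
Compute 364^d (mod 629) for the divisors d until we hit 1:
364^1 ≡ 364 (mod 629)
364^2 ≡ 406 (mod 629)
364^3 ≡ 598 (mod 629)
364^4 ≡ 38 (mod 629)
364^6 ≡ 332 (mod 629)
364^8 ≡ 186 (mod 629)
364^9 ≡ 401 (mod 629)
364^12 ≡ 149 (mod 629)
364^16 ≡ 1 (mod 629) ✓
Hence ord(364) = 16.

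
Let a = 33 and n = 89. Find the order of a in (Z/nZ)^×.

88

By Lagrange's theorem, ord_89(33) divides φ(89) = 89 − 1 = 88 = 2^3 · 11.
Divisors of 88: 1, 2, 4, 8, 11, 22, 44, 88.
Test each divisor d:
33^1 ≡ 33
33^2 ≡ 21
33^4 ≡ 85
33^8 ≡ 16
33^11 ≡ 52
33^22 ≡ 34
33^44 ≡ 88
33^88 ≡ 1
Hence ord(33) = 88.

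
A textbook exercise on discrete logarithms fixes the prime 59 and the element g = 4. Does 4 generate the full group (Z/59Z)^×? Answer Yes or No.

No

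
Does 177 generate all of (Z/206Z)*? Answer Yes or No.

Yes

φ(206) = φ(2)·φ(103) = 1·102 = 102 = 2 · 3 · 17.
It suffices to check that the order of 177 is not a proper divisor of 102: compute 177^(102/q) for q ∈ {2, 3, 17}.
177^51 ≡ 205 (mod 206)  [q = 2: ≢ 1 ✓]
177^34 ≡ 149 (mod 206)  [q = 3: ≢ 1 ✓]
177^6 ≡ 175 (mod 206)  [q = 17: ≢ 1 ✓]
Every test exponent gives a nontrivial residue, hence 177 generates the full group.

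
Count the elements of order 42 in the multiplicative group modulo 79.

0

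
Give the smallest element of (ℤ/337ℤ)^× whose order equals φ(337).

10

φ(337) = 337 − 1 = 336 = 2^4 · 3 · 7.
g is a primitive root iff g^(336/q) ≢ 1 (mod 337) for each prime q ∈ {2, 3, 7}.
g = 2: 2^168 ≡ 1 — hits 1, so not a primitive root.
g = 3: 3^168 ≡ 1 — hits 1, so not a primitive root.
g = 4: 4^168 ≡ 1 — hits 1, so not a primitive root.
g = 5: 5^168 ≡ 336; 5^112 ≡ 1 — hits 1, so not a primitive root.
g = 6: 6^168 ≡ 1 — hits 1, so not a primitive root.
g = 7: 7^168 ≡ 1 — hits 1, so not a primitive root.
g = 8: 8^168 ≡ 1 — hits 1, so not a primitive root.
g = 9: 9^168 ≡ 1 — hits 1, so not a primitive root.
g = 10: 10^168 ≡ 336; 10^112 ≡ 128; 10^48 ≡ 175 — none is 1, so 10 is a primitive root.
So 10 is the smallest generator of (Z/337Z)^×.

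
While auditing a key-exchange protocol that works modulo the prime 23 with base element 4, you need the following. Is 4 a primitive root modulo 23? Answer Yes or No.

No

φ(23) = 23 − 1 = 22 = 2 · 11.
4 is a primitive root mod 23 iff 4^(φ(23)/q) ≢ 1 for every prime q | φ(23), i.e. q ∈ {2, 11}.
4^11 ≡ 1 (mod 23)  [q = 2: ≡ 1 ✗]
4^2 ≡ 16 (mod 23)  [q = 11: ≢ 1 ✓]
4^11 ≡ 1 shows ord(4) | 11, strictly less than φ(23); not a primitive root.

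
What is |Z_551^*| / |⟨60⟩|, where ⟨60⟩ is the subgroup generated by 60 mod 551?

2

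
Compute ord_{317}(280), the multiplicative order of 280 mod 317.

The order of 280 must divide φ(317) = 317 − 1 = 316 = 2^2 · 79.
Divisors of 316: 1, 2, 4, 79, 158, 316.
Test each divisor d:
280^1 ≡ 280 (mod 317)
280^2 ≡ 101 (mod 317)
280^4 ≡ 57 (mod 317)
280^79 ≡ 1 (mod 317) ✓
The smallest such exponent is 79, so the order of 280 is 79.

79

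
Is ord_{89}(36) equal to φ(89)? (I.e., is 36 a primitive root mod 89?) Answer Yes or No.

φ(89) = 89 − 1 = 88 = 2^3 · 11.
Test 36^(88/q) mod 89 for each prime factor q of 88:
36^44 ≡ 1 (mod 89)  [q = 2: ≡ 1 ✗]
36^8 ≡ 64 (mod 89)  [q = 11: ≢ 1 ✓]
36^44 ≡ 1 shows ord(36) | 44, strictly less than φ(89); not a primitive root.

No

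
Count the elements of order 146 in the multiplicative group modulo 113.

0

φ(113) = 113 − 1 = 112 = 2^4 · 7.
Since (Z/113Z)^× is cyclic of order 112, the number of elements of order d is φ(d) when d | 112 and 0 otherwise.
Here 112 is not a multiple of 146, so there are no elements of order 146.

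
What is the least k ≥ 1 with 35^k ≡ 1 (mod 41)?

By Lagrange's theorem, ord_41(35) divides φ(41) = 41 − 1 = 40 = 2^3 · 5.
Divisors of 40: 1, 2, 4, 5, 8, 10, 20, 40.
Evaluate successive powers at the divisors of 40:
35^1 ≡ 35 (mod 41)
35^2 ≡ 36 (mod 41)
35^4 ≡ 25 (mod 41)
35^5 ≡ 14 (mod 41)
35^8 ≡ 10 (mod 41)
35^10 ≡ 32 (mod 41)
35^20 ≡ 40 (mod 41)
35^40 ≡ 1 (mod 41) ✓
Hence ord(35) = 40.

40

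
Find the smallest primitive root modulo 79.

3

φ(79) = 79 − 1 = 78 = 2 · 3 · 13.
g is a primitive root iff g^(78/q) ≢ 1 (mod 79) for each prime q ∈ {2, 3, 13}.
g = 2: 2^39 ≡ 1 — hits 1, so not a primitive root.
g = 3: 3^39 ≡ 78; 3^26 ≡ 23; 3^6 ≡ 18 — none is 1, so 3 is a primitive root.
So 3 is the smallest generator of (Z/79Z)^×.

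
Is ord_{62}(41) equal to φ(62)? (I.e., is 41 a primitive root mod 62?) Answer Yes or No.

φ(62) = φ(2)·φ(31) = 1·30 = 30 = 2 · 3 · 5.
Test 41^(30/q) mod 62 for each prime factor q of 30:
41^15 ≡ 1 (mod 62)  [q = 2: ≡ 1 ✗]
41^10 ≡ 5 (mod 62)  [q = 3: ≢ 1 ✓]
41^6 ≡ 33 (mod 62)  [q = 5: ≢ 1 ✓]
The check at q = 2 fails, so 41 generates a proper subgroup.

No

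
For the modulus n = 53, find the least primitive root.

φ(53) = 53 − 1 = 52 = 2^2 · 13.
g is a primitive root iff g^(52/q) ≢ 1 (mod 53) for each prime q ∈ {2, 13}.
g = 2: 2^26 ≡ 52; 2^4 ≡ 16 — none is 1, so 2 is a primitive root.
Hence the least primitive root of 53 is 2.

2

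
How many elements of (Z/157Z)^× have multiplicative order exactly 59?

φ(157) = 157 − 1 = 156 = 2^2 · 3 · 13.
In a cyclic group of order 156, there are φ(d) elements of order d for each divisor d of 156, and zero for non-divisors.
Since 59 ∤ 156, the count is 0.

0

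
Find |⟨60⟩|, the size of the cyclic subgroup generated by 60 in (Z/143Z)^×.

The order of 60 must divide φ(143) = φ(11·13) = (11−1)·(13−1) = 10·12 = 120 = 2^3 · 3 · 5.
Divisors of 120: 1, 2, 3, 4, 5, 6, 8, 10, 12, 15, 20, 24, 30, 40, 60, 120.
Check 60^d mod 143 for each divisor in increasing order:
60^1 ≡ 60 (mod 143)
60^2 ≡ 25 (mod 143)
60^3 ≡ 70 (mod 143)
60^4 ≡ 53 (mod 143)
60^5 ≡ 34 (mod 143)
60^6 ≡ 38 (mod 143)
60^8 ≡ 92 (mod 143)
60^10 ≡ 12 (mod 143)
60^12 ≡ 14 (mod 143)
60^15 ≡ 122 (mod 143)
60^20 ≡ 1 (mod 143) ✓
Therefore the multiplicative order of 60 modulo 143 is 20.

20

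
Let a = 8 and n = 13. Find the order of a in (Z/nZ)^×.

By Lagrange's theorem, ord_13(8) divides φ(13) = 13 − 1 = 12 = 2^2 · 3.
Divisors of 12: 1, 2, 3, 4, 6, 12.
Compute 8^d (mod 13) for the divisors d until we hit 1:
8^1 ≡ 8
8^2 ≡ 12
8^3 ≡ 5
8^4 ≡ 1
Hence ord(8) = 4.

4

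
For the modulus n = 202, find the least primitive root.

3

φ(202) = φ(2)·φ(101) = 1·100 = 100 = 2^2 · 5^2.
g is a primitive root iff g^(100/q) ≢ 1 (mod 202) for each prime q ∈ {2, 5}.
g = 2: gcd(2, 202) = 2 > 1, not a unit — skip.
g = 3: 3^50 ≡ 201; 3^20 ≡ 185 — none is 1, so 3 is a primitive root.
The smallest primitive root modulo 202 is 3.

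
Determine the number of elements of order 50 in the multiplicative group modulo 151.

φ(151) = 151 − 1 = 150 = 2 · 3 · 5^2.
(Z/151Z)^× is cyclic (|G| = 150); a cyclic group of order m has exactly φ(d) elements of each order d | m, and none otherwise.
50 = 2 · 5^2 divides 150, and φ(50) = 20.

20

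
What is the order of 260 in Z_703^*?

ord(260) | φ(703) = φ(19·37) = (19−1)·(37−1) = 18·36 = 648 = 2^3 · 3^4.
Divisors of 648: 1, 2, 3, 4, 6, 8, 9, 12, 18, 24, 27, 36, 54, 72, 81, 108, 162, 216, 324, 648.
Compute 260^d (mod 703) for the divisors d until we hit 1:
260^1 ≡ 260 (mod 703)
260^2 ≡ 112 (mod 703)
260^3 ≡ 297 (mod 703)
260^4 ≡ 593 (mod 703)
260^6 ≡ 334 (mod 703)
260^8 ≡ 149 (mod 703)
260^9 ≡ 75 (mod 703)
260^12 ≡ 482 (mod 703)
260^18 ≡ 1 (mod 703) ✓
Hence ord(260) = 18.

18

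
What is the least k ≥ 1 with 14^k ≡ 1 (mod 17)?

16

Since 14 ∈ (Z/17Z)^×, its order divides φ(17) = 17 − 1 = 16 = 2^4.
Divisors of 16: 1, 2, 4, 8, 16.
Evaluate successive powers at the divisors of 16:
14^1 ≡ 14 (mod 17)
14^2 ≡ 9 (mod 17)
14^4 ≡ 13 (mod 17)
14^8 ≡ 16 (mod 17)
14^16 ≡ 1 (mod 17) ✓
The smallest such exponent is 16, so the order of 14 is 16.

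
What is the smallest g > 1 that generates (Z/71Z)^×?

7

φ(71) = 71 − 1 = 70 = 2 · 5 · 7.
Test candidates g = 2, 3, … against the prime factors q ∈ {2, 5, 7} of φ(71): g is a generator iff g^(70/q) ≢ 1 for every such q.
g = 2: 2^35 ≡ 1 — hits 1, so not a primitive root.
g = 3: 3^35 ≡ 1 — hits 1, so not a primitive root.
g = 4: 4^35 ≡ 1 — hits 1, so not a primitive root.
g = 5: 5^35 ≡ 1 — hits 1, so not a primitive root.
g = 6: 6^35 ≡ 1 — hits 1, so not a primitive root.
g = 7: 7^35 ≡ 70; 7^14 ≡ 54; 7^10 ≡ 45 — none is 1, so 7 is a primitive root.
The smallest primitive root modulo 71 is 7.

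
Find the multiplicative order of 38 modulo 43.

ord(38) | φ(43) = 43 − 1 = 42 = 2 · 3 · 7.
Divisors of 42: 1, 2, 3, 6, 7, 14, 21, 42.
Check 38^d mod 43 for each divisor in increasing order:
38^1 ≡ 38 (mod 43)
38^2 ≡ 25 (mod 43)
38^3 ≡ 4 (mod 43)
38^6 ≡ 16 (mod 43)
38^7 ≡ 6 (mod 43)
38^14 ≡ 36 (mod 43)
38^21 ≡ 1 (mod 43) ✓
Therefore the multiplicative order of 38 modulo 43 is 21.

21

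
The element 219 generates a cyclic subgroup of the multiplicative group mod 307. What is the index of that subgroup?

The order of 219 must divide φ(307) = 307 − 1 = 306 = 2 · 3^2 · 17.
Divisors of 306: 1, 2, 3, 6, 9, 17, 18, 34, 51, 102, 153, 306.
Check 219^d mod 307 for each divisor in increasing order:
219^1 ≡ 219 (mod 307)
219^2 ≡ 69 (mod 307)
219^3 ≡ 68 (mod 307)
219^6 ≡ 19 (mod 307)
219^9 ≡ 64 (mod 307)
219^17 ≡ 93 (mod 307)
219^18 ≡ 105 (mod 307)
219^34 ≡ 53 (mod 307)
219^51 ≡ 17 (mod 307)
219^102 ≡ 289 (mod 307)
219^153 ≡ 1 (mod 307) ✓
Thus |⟨219⟩| = ord(219) = 153.
[(Z/307Z)^× : ⟨219⟩] = 306/153 = 2.

2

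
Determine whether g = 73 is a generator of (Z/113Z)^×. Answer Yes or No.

φ(113) = 113 − 1 = 112 = 2^4 · 7.
73 is a primitive root mod 113 iff 73^(φ(113)/q) ≢ 1 for every prime q | φ(113), i.e. q ∈ {2, 7}.
73^56 ≡ 112 (mod 113)  [q = 2: ≢ 1 ✓]
73^16 ≡ 1 (mod 113)  [q = 7: ≡ 1 ✗]
Since 73^16 ≡ 1, the order of 73 divides 16 < 112, so 73 is not a primitive root.

No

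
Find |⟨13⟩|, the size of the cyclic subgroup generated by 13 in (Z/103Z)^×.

17

The order of 13 must divide φ(103) = 103 − 1 = 102 = 2 · 3 · 17.
Divisors of 102: 1, 2, 3, 6, 17, 34, 51, 102.
Check 13^d mod 103 for each divisor in increasing order:
13^1 ≡ 13
13^2 ≡ 66
13^3 ≡ 34
13^6 ≡ 23
13^17 ≡ 1
Therefore the multiplicative order of 13 modulo 103 is 17.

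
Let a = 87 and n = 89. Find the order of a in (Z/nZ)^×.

22

ord(87) | φ(89) = 89 − 1 = 88 = 2^3 · 11.
Divisors of 88: 1, 2, 4, 8, 11, 22, 44, 88.
Compute 87^d (mod 89) for the divisors d until we hit 1:
87^1 ≡ 87 (mod 89)
87^2 ≡ 4 (mod 89)
87^4 ≡ 16 (mod 89)
87^8 ≡ 78 (mod 89)
87^11 ≡ 88 (mod 89)
87^22 ≡ 1 (mod 89) ✓
The smallest such exponent is 22, so the order of 87 is 22.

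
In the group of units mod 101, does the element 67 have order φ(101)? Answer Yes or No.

Yes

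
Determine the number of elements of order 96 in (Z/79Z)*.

0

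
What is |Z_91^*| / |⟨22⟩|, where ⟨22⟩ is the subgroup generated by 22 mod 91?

ord(22) | φ(91) = φ(7·13) = (7−1)·(13−1) = 6·12 = 72 = 2^3 · 3^2.
Divisors of 72: 1, 2, 3, 4, 6, 8, 9, 12, 18, 24, 36, 72.
Test each divisor d:
22^1 ≡ 22 (mod 91)
22^2 ≡ 29 (mod 91)
22^3 ≡ 1 (mod 91) ✓
Thus |⟨22⟩| = ord(22) = 3.
[(Z/91Z)^× : ⟨22⟩] = 72/3 = 24.

24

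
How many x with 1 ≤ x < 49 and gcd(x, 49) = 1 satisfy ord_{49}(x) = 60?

0

φ(49) = φ(7^2) = 7·(7−1) = 42 = 2 · 3 · 7.
(Z/49Z)^× is cyclic (|G| = 42); a cyclic group of order m has exactly φ(d) elements of each order d | m, and none otherwise.
60 does not divide 42, so no element of (Z/49Z)^× has order 60.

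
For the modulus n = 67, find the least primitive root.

2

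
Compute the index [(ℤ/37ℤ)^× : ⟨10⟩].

12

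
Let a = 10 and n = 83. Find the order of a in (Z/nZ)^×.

41

ord(10) | φ(83) = 83 − 1 = 82 = 2 · 41.
Divisors of 82: 1, 2, 41, 82.
Check 10^d mod 83 for each divisor in increasing order:
10^1 ≡ 10 (mod 83)
10^2 ≡ 17 (mod 83)
10^41 ≡ 1 (mod 83) ✓
So ord_83(10) = 41.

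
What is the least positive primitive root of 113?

3

φ(113) = 113 − 1 = 112 = 2^4 · 7.
g is a primitive root iff g^(112/q) ≢ 1 (mod 113) for each prime q ∈ {2, 7}.
g = 2: 2^56 ≡ 1 — hits 1, so not a primitive root.
g = 3: 3^56 ≡ 112; 3^16 ≡ 49 — none is 1, so 3 is a primitive root.
The smallest primitive root modulo 113 is 3.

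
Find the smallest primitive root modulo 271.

6

φ(271) = 271 − 1 = 270 = 2 · 3^3 · 5.
g is a primitive root iff g^(270/q) ≢ 1 (mod 271) for each prime q ∈ {2, 3, 5}.
g = 2: 2^135 ≡ 1 — hits 1, so not a primitive root.
g = 3: 3^135 ≡ 270; 3^90 ≡ 1 — hits 1, so not a primitive root.
g = 4: 4^135 ≡ 1 — hits 1, so not a primitive root.
g = 5: 5^135 ≡ 1 — hits 1, so not a primitive root.
g = 6: 6^135 ≡ 270; 6^90 ≡ 242; 6^54 ≡ 10 — none is 1, so 6 is a primitive root.
So 6 is the smallest generator of (Z/271Z)^×.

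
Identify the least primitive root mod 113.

φ(113) = 113 − 1 = 112 = 2^4 · 7.
Test candidates g = 2, 3, … against the prime factors q ∈ {2, 7} of φ(113): g is a generator iff g^(112/q) ≢ 1 for every such q.
g = 2: 2^56 ≡ 1 — hits 1, so not a primitive root.
g = 3: 3^56 ≡ 112; 3^16 ≡ 49 — none is 1, so 3 is a primitive root.
The smallest primitive root modulo 113 is 3.

3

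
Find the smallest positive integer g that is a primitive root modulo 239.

φ(239) = 239 − 1 = 238 = 2 · 7 · 17.
Test candidates g = 2, 3, … against the prime factors q ∈ {2, 7, 17} of φ(239): g is a generator iff g^(238/q) ≢ 1 for every such q.
g = 2: 2^119 ≡ 1 — hits 1, so not a primitive root.
g = 3: 3^119 ≡ 1 — hits 1, so not a primitive root.
g = 4: 4^119 ≡ 1 — hits 1, so not a primitive root.
g = 5: 5^119 ≡ 1 — hits 1, so not a primitive root.
g = 6: 6^119 ≡ 1 — hits 1, so not a primitive root.
g = 7: 7^119 ≡ 238; 7^34 ≡ 24; 7^14 ≡ 211 — none is 1, so 7 is a primitive root.
So 7 is the smallest generator of (Z/239Z)^×.

7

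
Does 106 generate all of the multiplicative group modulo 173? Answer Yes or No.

φ(173) = 173 − 1 = 172 = 2^2 · 43.
An element g generates (Z/173Z)^× iff g^(172/q) ≢ 1 (mod 173) for each prime q ∈ {2, 43}.
106^86 ≡ 1 (mod 173)  [q = 2: ≡ 1 ✗]
106^4 ≡ 81 (mod 173)  [q = 43: ≢ 1 ✓]
106^86 ≡ 1 shows ord(106) | 86, strictly less than φ(173); not a primitive root.

No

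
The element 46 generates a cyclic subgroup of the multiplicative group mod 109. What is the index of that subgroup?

18

ord(46) | φ(109) = 109 − 1 = 108 = 2^2 · 3^3.
Divisors of 108: 1, 2, 3, 4, 6, 9, 12, 18, 27, 36, 54, 108.
Test each divisor d:
46^1 ≡ 46 (mod 109)
46^2 ≡ 45 (mod 109)
46^3 ≡ 108 (mod 109)
46^4 ≡ 63 (mod 109)
46^6 ≡ 1 (mod 109) ✓
Thus |⟨46⟩| = ord(46) = 6.
[(Z/109Z)^× : ⟨46⟩] = 108/6 = 18.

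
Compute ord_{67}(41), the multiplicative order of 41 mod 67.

The order of 41 must divide φ(67) = 67 − 1 = 66 = 2 · 3 · 11.
Divisors of 66: 1, 2, 3, 6, 11, 22, 33, 66.
Test each divisor d:
41^1 ≡ 41 (mod 67)
41^2 ≡ 6 (mod 67)
41^3 ≡ 45 (mod 67)
41^6 ≡ 15 (mod 67)
41^11 ≡ 30 (mod 67)
41^22 ≡ 29 (mod 67)
41^33 ≡ 66 (mod 67)
41^66 ≡ 1 (mod 67) ✓
So ord_67(41) = 66.

66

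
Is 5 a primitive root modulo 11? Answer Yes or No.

No

φ(11) = 11 − 1 = 10 = 2 · 5.
An element g generates (Z/11Z)^× iff g^(10/q) ≢ 1 (mod 11) for each prime q ∈ {2, 5}.
5^5 ≡ 1 (mod 11)  [q = 2: ≡ 1 ✗]
5^2 ≡ 3 (mod 11)  [q = 5: ≢ 1 ✓]
Since 5^5 ≡ 1, the order of 5 divides 5 < 10, so 5 is not a primitive root.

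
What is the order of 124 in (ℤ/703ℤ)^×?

By Lagrange's theorem, ord_703(124) divides φ(703) = φ(19·37) = (19−1)·(37−1) = 18·36 = 648 = 2^3 · 3^4.
Divisors of 648: 1, 2, 3, 4, 6, 8, 9, 12, 18, 24, 27, 36, 54, 72, 81, 108, 162, 216, 324, 648.
Check 124^d mod 703 for each divisor in increasing order:
124^1 ≡ 124
124^2 ≡ 613
124^3 ≡ 88
124^4 ≡ 367
124^6 ≡ 11
124^8 ≡ 416
124^9 ≡ 265
124^12 ≡ 121
124^18 ≡ 628
124^24 ≡ 581
124^27 ≡ 512
124^36 ≡ 1
Therefore the multiplicative order of 124 modulo 703 is 36.

36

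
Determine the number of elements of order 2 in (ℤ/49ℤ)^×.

1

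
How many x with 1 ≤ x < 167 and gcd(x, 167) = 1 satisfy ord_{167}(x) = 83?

82

φ(167) = 167 − 1 = 166 = 2 · 83.
In a cyclic group of order 166, there are φ(d) elements of order d for each divisor d of 166, and zero for non-divisors.
83 | 166, and φ(83) = 83 − 1 = 82.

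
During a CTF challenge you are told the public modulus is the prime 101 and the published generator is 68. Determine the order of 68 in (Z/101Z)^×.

By Lagrange's theorem, ord_101(68) divides φ(101) = 101 − 1 = 100 = 2^2 · 5^2.
Divisors of 100: 1, 2, 4, 5, 10, 20, 25, 50, 100.
Check 68^d mod 101 for each divisor in increasing order:
68^1 ≡ 68 (mod 101)
68^2 ≡ 79 (mod 101)
68^4 ≡ 80 (mod 101)
68^5 ≡ 87 (mod 101)
68^10 ≡ 95 (mod 101)
68^20 ≡ 36 (mod 101)
68^25 ≡ 1 (mod 101) ✓
Therefore the multiplicative order of 68 modulo 101 is 25.

25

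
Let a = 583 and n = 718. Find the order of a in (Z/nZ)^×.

358

The order of 583 must divide φ(718) = φ(2)·φ(359) = 1·358 = 358 = 2 · 179.
Divisors of 358: 1, 2, 179, 358.
Test each divisor d:
583^1 ≡ 583
583^2 ≡ 275
583^179 ≡ 717
583^358 ≡ 1
The smallest such exponent is 358, so the order of 583 is 358.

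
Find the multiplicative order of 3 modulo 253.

ord(3) | φ(253) = φ(11·23) = (11−1)·(23−1) = 10·22 = 220 = 2^2 · 5 · 11.
Divisors of 220: 1, 2, 4, 5, 10, 11, 20, 22, 44, 55, 110, 220.
Compute 3^d (mod 253) for the divisors d until we hit 1:
3^1 ≡ 3
3^2 ≡ 9
3^4 ≡ 81
3^5 ≡ 243
3^10 ≡ 100
3^11 ≡ 47
3^20 ≡ 133
3^22 ≡ 185
3^44 ≡ 70
3^55 ≡ 1
So ord_253(3) = 55.

55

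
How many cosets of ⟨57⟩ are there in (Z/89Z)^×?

4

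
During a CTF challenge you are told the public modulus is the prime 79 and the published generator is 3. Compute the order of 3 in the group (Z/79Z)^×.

By Lagrange's theorem, ord_79(3) divides φ(79) = 79 − 1 = 78 = 2 · 3 · 13.
Divisors of 78: 1, 2, 3, 6, 13, 26, 39, 78.
Evaluate successive powers at the divisors of 78:
3^1 ≡ 3 (mod 79)
3^2 ≡ 9 (mod 79)
3^3 ≡ 27 (mod 79)
3^6 ≡ 18 (mod 79)
3^13 ≡ 24 (mod 79)
3^26 ≡ 23 (mod 79)
3^39 ≡ 78 (mod 79)
3^78 ≡ 1 (mod 79) ✓
The smallest such exponent is 78, so the order of 3 is 78.

78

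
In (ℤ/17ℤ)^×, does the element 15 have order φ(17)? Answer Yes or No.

No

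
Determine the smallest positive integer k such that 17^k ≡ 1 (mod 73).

The order of 17 must divide φ(73) = 73 − 1 = 72 = 2^3 · 3^2.
Divisors of 72: 1, 2, 3, 4, 6, 8, 9, 12, 18, 24, 36, 72.
Compute 17^d (mod 73) for the divisors d until we hit 1:
17^1 ≡ 17 (mod 73)
17^2 ≡ 70 (mod 73)
17^3 ≡ 22 (mod 73)
17^4 ≡ 9 (mod 73)
17^6 ≡ 46 (mod 73)
17^8 ≡ 8 (mod 73)
17^9 ≡ 63 (mod 73)
17^12 ≡ 72 (mod 73)
17^18 ≡ 27 (mod 73)
17^24 ≡ 1 (mod 73) ✓
The smallest such exponent is 24, so the order of 17 is 24.

24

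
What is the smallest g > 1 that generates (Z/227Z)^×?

φ(227) = 227 − 1 = 226 = 2 · 113.
g is a primitive root iff g^(226/q) ≢ 1 (mod 227) for each prime q ∈ {2, 113}.
g = 2: 2^113 ≡ 226; 2^2 ≡ 4 — none is 1, so 2 is a primitive root.
The smallest primitive root modulo 227 is 2.

2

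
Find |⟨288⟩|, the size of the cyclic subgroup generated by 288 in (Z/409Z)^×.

68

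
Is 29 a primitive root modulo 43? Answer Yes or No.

φ(43) = 43 − 1 = 42 = 2 · 3 · 7.
Test 29^(42/q) mod 43 for each prime factor q of 42:
29^21 ≡ 42 (mod 43)  [q = 2: ≢ 1 ✓]
29^14 ≡ 6 (mod 43)  [q = 3: ≢ 1 ✓]
29^6 ≡ 21 (mod 43)  [q = 7: ≢ 1 ✓]
All checks pass, so 29 has order 42 and is a primitive root modulo 43.

Yes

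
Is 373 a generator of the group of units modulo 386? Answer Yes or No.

φ(386) = φ(2)·φ(193) = 1·192 = 192 = 2^6 · 3.
An element g generates (Z/386Z)^× iff g^(192/q) ≢ 1 (mod 386) for each prime q ∈ {2, 3}.
373^96 ≡ 385 (mod 386)  [q = 2: ≢ 1 ✓]
373^64 ≡ 1 (mod 386)  [q = 3: ≡ 1 ✗]
The check at q = 3 fails, so 373 generates a proper subgroup.

No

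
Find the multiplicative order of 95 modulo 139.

The order of 95 must divide φ(139) = 139 − 1 = 138 = 2 · 3 · 23.
Divisors of 138: 1, 2, 3, 6, 23, 46, 69, 138.
Test each divisor d:
95^1 ≡ 95 (mod 139)
95^2 ≡ 129 (mod 139)
95^3 ≡ 23 (mod 139)
95^6 ≡ 112 (mod 139)
95^23 ≡ 138 (mod 139)
95^46 ≡ 1 (mod 139) ✓
Therefore the multiplicative order of 95 modulo 139 is 46.

46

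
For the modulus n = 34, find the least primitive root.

3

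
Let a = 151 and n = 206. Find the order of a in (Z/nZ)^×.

Since 151 ∈ (Z/206Z)^×, its order divides φ(206) = φ(2)·φ(103) = 1·102 = 102 = 2 · 3 · 17.
Divisors of 102: 1, 2, 3, 6, 17, 34, 51, 102.
Check 151^d mod 206 for each divisor in increasing order:
151^1 ≡ 151 (mod 206)
151^2 ≡ 141 (mod 206)
151^3 ≡ 73 (mod 206)
151^6 ≡ 179 (mod 206)
151^17 ≡ 47 (mod 206)
151^34 ≡ 149 (mod 206)
151^51 ≡ 205 (mod 206)
151^102 ≡ 1 (mod 206) ✓
Therefore the multiplicative order of 151 modulo 206 is 102.

102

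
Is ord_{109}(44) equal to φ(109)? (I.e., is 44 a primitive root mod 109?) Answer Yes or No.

Yes

φ(109) = 109 − 1 = 108 = 2^2 · 3^3.
An element g generates (Z/109Z)^× iff g^(108/q) ≢ 1 (mod 109) for each prime q ∈ {2, 3}.
44^54 ≡ 108 (mod 109)  [q = 2: ≢ 1 ✓]
44^36 ≡ 45 (mod 109)  [q = 3: ≢ 1 ✓]
None equal 1, so ord_109(44) = 108: 44 is a primitive root.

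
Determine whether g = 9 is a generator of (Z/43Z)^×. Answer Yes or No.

No

φ(43) = 43 − 1 = 42 = 2 · 3 · 7.
An element g generates (Z/43Z)^× iff g^(42/q) ≢ 1 (mod 43) for each prime q ∈ {2, 3, 7}.
9^21 ≡ 1 (mod 43)  [q = 2: ≡ 1 ✗]
9^14 ≡ 6 (mod 43)  [q = 3: ≢ 1 ✓]
9^6 ≡ 4 (mod 43)  [q = 7: ≢ 1 ✓]
9^21 ≡ 1 shows ord(9) | 21, strictly less than φ(43); not a primitive root.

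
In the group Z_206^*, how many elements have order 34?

φ(206) = φ(2)·φ(103) = 1·102 = 102 = 2 · 3 · 17.
In a cyclic group of order 102, there are φ(d) elements of order d for each divisor d of 102, and zero for non-divisors.
34 = 2 · 17 divides 102, and φ(34) = 16.

16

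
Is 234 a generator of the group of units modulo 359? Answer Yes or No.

Yes

φ(359) = 359 − 1 = 358 = 2 · 179.
It suffices to check that the order of 234 is not a proper divisor of 358: compute 234^(358/q) for q ∈ {2, 179}.
234^179 ≡ 358 (mod 359)  [q = 2: ≢ 1 ✓]
234^2 ≡ 188 (mod 359)  [q = 179: ≢ 1 ✓]
None equal 1, so ord_359(234) = 358: 234 is a primitive root.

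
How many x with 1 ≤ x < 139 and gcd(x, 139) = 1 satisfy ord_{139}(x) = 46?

22

φ(139) = 139 − 1 = 138 = 2 · 3 · 23.
Since (Z/139Z)^× is cyclic of order 138, the number of elements of order d is φ(d) when d | 138 and 0 otherwise.
46 = 2 · 23 divides 138, and φ(46) = 22.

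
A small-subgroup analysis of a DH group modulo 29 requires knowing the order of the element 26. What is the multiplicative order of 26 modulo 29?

28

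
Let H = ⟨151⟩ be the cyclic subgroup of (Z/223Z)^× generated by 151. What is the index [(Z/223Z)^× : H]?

1

The order of 151 must divide φ(223) = 223 − 1 = 222 = 2 · 3 · 37.
Divisors of 222: 1, 2, 3, 6, 37, 74, 111, 222.
Test each divisor d:
151^1 ≡ 151
151^2 ≡ 55
151^3 ≡ 54
151^6 ≡ 17
151^37 ≡ 40
151^74 ≡ 39
151^111 ≡ 222
151^222 ≡ 1
Thus |⟨151⟩| = ord(151) = 222.
The index is φ(223) / ord(151) = 222 / 222 = 1.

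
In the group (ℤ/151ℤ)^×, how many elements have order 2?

1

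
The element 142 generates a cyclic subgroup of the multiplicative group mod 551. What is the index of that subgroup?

Since 142 ∈ (Z/551Z)^×, its order divides φ(551) = φ(19·29) = (19−1)·(29−1) = 18·28 = 504 = 2^3 · 3^2 · 7.
Divisors of 504: 1, 2, 3, 4, 6, 7, 8, 9, 12, 14, 18, 21, 24, 28, 36, 42, 56, 63, 72, 84, 126, 168, 252, 504.
Evaluate successive powers at the divisors of 504:
142^1 ≡ 142 (mod 551)
142^2 ≡ 328 (mod 551)
142^3 ≡ 292 (mod 551)
142^4 ≡ 139 (mod 551)
142^6 ≡ 410 (mod 551)
142^7 ≡ 365 (mod 551)
142^8 ≡ 36 (mod 551)
142^9 ≡ 153 (mod 551)
142^12 ≡ 45 (mod 551)
142^14 ≡ 434 (mod 551)
142^18 ≡ 267 (mod 551)
142^21 ≡ 273 (mod 551)
142^24 ≡ 372 (mod 551)
142^28 ≡ 465 (mod 551)
142^36 ≡ 210 (mod 551)
142^42 ≡ 144 (mod 551)
142^56 ≡ 233 (mod 551)
142^63 ≡ 191 (mod 551)
142^72 ≡ 20 (mod 551)
142^84 ≡ 349 (mod 551)
142^126 ≡ 115 (mod 551)
142^168 ≡ 30 (mod 551)
142^252 ≡ 1 (mod 551) ✓
Thus |⟨142⟩| = ord(142) = 252.
Index = |(Z/551Z)^×| / |⟨142⟩| = 504 / 252 = 2.

2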